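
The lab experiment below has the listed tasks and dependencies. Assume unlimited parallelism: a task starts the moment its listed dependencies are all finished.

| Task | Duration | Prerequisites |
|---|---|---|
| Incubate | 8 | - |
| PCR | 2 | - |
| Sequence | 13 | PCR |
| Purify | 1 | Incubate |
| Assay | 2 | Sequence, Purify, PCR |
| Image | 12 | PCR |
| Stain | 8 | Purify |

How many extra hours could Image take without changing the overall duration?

3

The longest chain is Incubate→Purify→Stain = 8+1+8 = 17; overall finish 17 hours.
The longest chain containing Image totals 14 hours.
Float = 17 − 14 = 3.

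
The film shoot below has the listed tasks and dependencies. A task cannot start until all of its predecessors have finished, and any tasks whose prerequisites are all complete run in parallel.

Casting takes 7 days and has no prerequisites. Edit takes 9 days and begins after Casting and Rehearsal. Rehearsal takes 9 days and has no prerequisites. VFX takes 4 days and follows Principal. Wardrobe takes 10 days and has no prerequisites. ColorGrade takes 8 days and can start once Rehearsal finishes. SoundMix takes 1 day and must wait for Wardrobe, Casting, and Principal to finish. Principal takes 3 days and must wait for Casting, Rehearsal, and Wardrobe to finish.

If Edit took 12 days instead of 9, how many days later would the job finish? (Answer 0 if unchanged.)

3

Actual critical path: Rehearsal→Edit = 9+9 = 18 ⇒ 18 days.
Since Edit is critical, the +3 change carries straight to that chain (now 21 days).
That remains the longest chain; total 21 days.
Change in finish: 21 − 18 = +3 days.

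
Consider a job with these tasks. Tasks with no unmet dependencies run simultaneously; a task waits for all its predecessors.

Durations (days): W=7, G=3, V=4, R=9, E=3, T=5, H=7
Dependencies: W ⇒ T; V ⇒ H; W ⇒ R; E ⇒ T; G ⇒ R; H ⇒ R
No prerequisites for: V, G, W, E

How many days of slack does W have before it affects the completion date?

V→H→R = 4+7+9 = 20 sets the makespan at 20 days.
The longest chain containing W totals 16 days.
So W can slip 11 − 7 = 4 days.

4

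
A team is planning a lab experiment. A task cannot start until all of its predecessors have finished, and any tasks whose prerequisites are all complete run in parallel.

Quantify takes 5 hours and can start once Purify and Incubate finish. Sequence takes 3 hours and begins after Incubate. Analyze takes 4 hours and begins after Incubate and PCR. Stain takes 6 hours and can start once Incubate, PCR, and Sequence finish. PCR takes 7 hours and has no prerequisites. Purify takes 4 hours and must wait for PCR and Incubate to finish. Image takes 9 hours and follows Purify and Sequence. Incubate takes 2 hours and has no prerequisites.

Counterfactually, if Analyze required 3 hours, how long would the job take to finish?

Critical path before the change: PCR→Purify→Image = 7+4+9 = 20 giving 20 hours.
The longest path through Analyze is only 11 hours, so Analyze has float 9.
That remains the longest chain; total 20 hours.

20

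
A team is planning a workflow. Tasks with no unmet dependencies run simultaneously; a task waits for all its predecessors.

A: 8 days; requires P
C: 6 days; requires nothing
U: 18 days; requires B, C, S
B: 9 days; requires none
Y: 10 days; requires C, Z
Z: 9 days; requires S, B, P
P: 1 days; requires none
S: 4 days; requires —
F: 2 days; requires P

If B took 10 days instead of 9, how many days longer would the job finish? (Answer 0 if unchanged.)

1

Critical path before the change: B→Z→Y = 9+9+10 = 28 giving 28 days.
B is on the critical path; changing it to 10 makes that path 29 days.
No other chain overtakes it, so the finish is 29 days.
Change in finish: 29 − 28 = +1 days.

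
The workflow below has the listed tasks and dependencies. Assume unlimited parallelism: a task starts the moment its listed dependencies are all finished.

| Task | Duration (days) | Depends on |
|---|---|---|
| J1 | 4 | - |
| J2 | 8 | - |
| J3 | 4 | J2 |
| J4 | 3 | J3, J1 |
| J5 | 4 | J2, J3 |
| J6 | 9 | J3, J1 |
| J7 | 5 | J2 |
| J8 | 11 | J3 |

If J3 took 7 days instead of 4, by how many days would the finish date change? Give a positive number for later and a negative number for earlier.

3

Critical path before the change: J2→J3→J8 = 8+4+11 = 23 giving 23 days.
Since J3 is critical, the +3 change carries straight to that chain (now 26 days).
That remains the longest chain; total 26 days.
Change in finish: 26 − 23 = +3 days.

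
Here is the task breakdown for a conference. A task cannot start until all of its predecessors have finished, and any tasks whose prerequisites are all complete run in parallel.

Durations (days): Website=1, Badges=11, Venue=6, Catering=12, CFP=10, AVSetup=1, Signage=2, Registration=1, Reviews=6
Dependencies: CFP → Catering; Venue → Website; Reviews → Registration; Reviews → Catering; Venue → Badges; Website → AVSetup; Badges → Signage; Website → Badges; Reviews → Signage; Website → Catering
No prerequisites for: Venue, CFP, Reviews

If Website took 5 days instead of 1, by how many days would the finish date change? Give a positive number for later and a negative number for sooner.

Actual critical path: CFP→Catering = 10+12 = 22 ⇒ 22 days.
The longest path through Website is only 20 days, so Website has float 2.
Now Venue→Website→Badges→Signage = 6+5+11+2 = 24 is longest, so the finish becomes 24 days.
Change in finish: 24 − 22 = +2 days.

2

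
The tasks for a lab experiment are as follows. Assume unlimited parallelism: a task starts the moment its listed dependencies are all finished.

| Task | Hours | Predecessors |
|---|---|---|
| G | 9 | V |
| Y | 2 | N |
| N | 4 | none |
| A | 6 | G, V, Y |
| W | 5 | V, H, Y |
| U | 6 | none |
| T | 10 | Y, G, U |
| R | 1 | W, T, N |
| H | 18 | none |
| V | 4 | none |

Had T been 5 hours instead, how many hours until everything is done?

24

Baseline: V→G→T→R = 4+9+10+1 = 24 → 24 hours.
T is on the critical path; changing it to 5 makes that path 19 hours.
Now H→W→R = 18+5+1 = 24 is longest, so the finish becomes 24 hours.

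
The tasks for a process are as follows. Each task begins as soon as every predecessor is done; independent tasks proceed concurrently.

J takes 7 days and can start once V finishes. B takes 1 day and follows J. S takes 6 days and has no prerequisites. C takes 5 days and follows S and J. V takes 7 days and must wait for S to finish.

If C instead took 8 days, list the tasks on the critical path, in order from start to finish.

S, V, J, C

Critical path before the change: S→V→J→C = 6+7+7+5 = 25 giving 25 days.
Since C is critical, the +3 change carries straight to that chain (now 28 days).
The critical path is still S→V→J→C; finish is now 28 days.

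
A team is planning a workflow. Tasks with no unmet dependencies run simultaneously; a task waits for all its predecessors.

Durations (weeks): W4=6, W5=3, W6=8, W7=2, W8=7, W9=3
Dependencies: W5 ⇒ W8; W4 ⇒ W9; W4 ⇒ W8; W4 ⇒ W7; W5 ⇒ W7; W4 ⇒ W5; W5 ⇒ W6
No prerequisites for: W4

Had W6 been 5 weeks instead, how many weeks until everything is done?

16

Critical path before the change: W4→W5→W6 = 6+3+8 = 17 giving 17 weeks.
W6 lies on that path, so at 5 weeks the path becomes 14 weeks.
Now W4→W5→W8 = 6+3+7 = 16 is longest, so the finish becomes 16 weeks.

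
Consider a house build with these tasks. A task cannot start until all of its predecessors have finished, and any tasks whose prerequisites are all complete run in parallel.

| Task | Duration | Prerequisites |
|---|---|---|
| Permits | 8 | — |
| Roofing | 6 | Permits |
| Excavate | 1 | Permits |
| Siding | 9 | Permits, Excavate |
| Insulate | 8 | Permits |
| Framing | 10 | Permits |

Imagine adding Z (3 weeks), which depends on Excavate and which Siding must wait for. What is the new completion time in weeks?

Originally the schedule takes 18 weeks.
With Z inserted, Siding now waits for max(Permits, Excavate, Z).
New critical path: Permits→Excavate→Z→Siding = 8+1+3+9 = 21 ⇒ 21 weeks.

21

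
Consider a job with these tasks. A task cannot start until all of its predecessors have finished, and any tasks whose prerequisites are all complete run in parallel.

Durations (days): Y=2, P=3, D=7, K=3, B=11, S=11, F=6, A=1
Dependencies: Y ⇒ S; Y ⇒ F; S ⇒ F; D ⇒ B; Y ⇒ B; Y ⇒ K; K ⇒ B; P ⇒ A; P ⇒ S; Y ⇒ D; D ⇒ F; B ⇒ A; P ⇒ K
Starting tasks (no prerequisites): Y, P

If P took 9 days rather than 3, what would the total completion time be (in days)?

The binding path is Y→D→B→A = 2+7+11+1 = 21; finish at 21 days.
The longest path through P is only 20 days, so P has float 1.
Now P→S→F = 9+11+6 = 26 is longest, so the finish becomes 26 days.

26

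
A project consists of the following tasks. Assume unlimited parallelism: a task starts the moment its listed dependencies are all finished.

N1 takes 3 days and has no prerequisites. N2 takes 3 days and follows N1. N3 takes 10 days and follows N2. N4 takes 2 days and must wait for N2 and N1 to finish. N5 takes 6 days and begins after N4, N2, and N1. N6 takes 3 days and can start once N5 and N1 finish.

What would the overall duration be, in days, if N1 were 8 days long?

22

As given, the longest chain is N1→N2→N4→N5→N6 = 3+3+2+6+3 = 17, so the finish is 17 days.
N1 is on the critical path; changing it to 8 makes that path 22 days.
No other chain overtakes it, so the finish is 22 days.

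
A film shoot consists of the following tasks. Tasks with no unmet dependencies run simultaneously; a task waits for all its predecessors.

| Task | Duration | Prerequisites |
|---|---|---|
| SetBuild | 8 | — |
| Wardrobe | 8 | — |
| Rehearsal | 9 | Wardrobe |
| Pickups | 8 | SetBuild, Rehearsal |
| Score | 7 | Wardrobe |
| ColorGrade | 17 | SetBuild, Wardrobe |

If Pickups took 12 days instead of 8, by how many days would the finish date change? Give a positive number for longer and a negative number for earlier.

As given, the longest chain is Wardrobe→Rehearsal→Pickups = 8+9+8 = 25, so the finish is 25 days.
Since Pickups is critical, the +4 change carries straight to that chain (now 29 days).
That remains the longest chain; total 29 days.
Change in finish: 29 − 25 = +4 days.

4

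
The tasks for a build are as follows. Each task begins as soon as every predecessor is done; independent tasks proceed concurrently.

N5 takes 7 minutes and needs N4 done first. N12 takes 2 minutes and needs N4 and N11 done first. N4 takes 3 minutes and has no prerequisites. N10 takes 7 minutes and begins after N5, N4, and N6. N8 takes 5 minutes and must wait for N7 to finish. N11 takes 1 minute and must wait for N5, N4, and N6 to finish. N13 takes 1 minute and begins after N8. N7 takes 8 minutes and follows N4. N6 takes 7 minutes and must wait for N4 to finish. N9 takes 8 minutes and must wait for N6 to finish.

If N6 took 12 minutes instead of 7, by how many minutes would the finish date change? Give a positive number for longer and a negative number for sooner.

5

Actual critical path: N4→N6→N9 = 3+7+8 = 18 ⇒ 18 minutes.
Since N6 is critical, the +5 change carries straight to that chain (now 23 minutes).
The critical path is still N4→N6→N9; finish is now 23 minutes.
Change in finish: 23 − 18 = +5 minutes.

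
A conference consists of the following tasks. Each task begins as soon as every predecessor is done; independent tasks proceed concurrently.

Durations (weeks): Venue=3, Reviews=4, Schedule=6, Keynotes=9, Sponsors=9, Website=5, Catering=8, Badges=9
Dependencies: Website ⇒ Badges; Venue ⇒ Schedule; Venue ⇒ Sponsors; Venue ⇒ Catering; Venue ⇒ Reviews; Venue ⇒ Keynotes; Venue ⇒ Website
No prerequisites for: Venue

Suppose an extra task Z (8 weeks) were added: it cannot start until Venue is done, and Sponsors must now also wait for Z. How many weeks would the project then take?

20

Originally the project takes 17 weeks.
With Z inserted, Sponsors now waits for max(Venue, Z).
New critical path: Venue→Z→Sponsors = 3+8+9 = 20 ⇒ 20 weeks.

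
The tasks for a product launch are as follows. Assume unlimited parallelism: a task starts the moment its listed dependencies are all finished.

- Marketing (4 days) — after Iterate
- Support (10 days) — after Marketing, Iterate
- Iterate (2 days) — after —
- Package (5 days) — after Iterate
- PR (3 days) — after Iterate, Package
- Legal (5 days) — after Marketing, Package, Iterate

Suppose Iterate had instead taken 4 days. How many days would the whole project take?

The binding path is Iterate→Marketing→Support = 2+4+10 = 16; finish at 16 days.
Iterate lies on that path, so at 4 days the path becomes 18 days.
The critical path is still Iterate→Marketing→Support; finish is now 18 days.

18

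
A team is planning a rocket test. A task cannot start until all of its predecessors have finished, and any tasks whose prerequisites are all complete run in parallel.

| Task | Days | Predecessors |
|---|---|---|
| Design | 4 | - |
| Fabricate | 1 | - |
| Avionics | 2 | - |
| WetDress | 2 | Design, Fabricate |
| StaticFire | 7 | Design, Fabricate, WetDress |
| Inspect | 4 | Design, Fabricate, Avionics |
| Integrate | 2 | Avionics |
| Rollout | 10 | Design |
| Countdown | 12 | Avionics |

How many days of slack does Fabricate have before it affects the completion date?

Critical path: Design→Rollout = 4+10 = 14, so the finish is 14 days.
The longest chain containing Fabricate totals 10 days.
So Fabricate can slip 5 − 1 = 4 days.

4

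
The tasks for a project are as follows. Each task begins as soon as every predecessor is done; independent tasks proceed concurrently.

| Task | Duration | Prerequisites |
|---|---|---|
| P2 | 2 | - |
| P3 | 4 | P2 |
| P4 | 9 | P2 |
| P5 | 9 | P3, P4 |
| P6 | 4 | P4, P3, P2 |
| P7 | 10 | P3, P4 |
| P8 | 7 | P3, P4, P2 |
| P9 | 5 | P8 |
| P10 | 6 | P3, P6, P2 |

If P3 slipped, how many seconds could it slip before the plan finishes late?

The longest chain is P2→P4→P8→P9 = 2+9+7+5 = 23; overall finish 23 seconds.
Longest path through P3: 18 seconds (earliest finish 6, latest finish 11).
Slack of P3 = 7 − 2 = 5 seconds.

5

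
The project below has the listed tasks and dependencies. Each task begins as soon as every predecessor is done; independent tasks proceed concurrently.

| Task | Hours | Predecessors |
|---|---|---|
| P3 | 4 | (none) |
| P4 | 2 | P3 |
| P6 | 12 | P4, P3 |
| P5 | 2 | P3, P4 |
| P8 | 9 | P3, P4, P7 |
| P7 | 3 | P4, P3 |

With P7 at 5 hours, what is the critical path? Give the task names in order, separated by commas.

P3, P4, P7, P8

Critical path before the change: P3→P4→P7→P8 = 4+2+3+9 = 18 giving 18 hours.
P7 is on the critical path; changing it to 5 makes that path 20 hours.
No other chain overtakes it, so the finish is 20 hours.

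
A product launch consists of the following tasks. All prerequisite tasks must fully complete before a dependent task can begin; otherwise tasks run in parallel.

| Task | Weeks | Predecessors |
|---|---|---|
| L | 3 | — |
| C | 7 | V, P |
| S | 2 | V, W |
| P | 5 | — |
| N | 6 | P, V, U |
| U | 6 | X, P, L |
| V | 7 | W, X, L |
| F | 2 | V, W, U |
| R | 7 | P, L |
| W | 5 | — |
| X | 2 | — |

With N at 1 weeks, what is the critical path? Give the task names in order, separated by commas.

The binding path is W→V→C = 5+7+7 = 19; finish at 19 weeks.
N is off the critical path — its longest chain is 18 weeks, giving 1 of slack.
No other chain overtakes it, so the finish is 19 weeks.

W, V, C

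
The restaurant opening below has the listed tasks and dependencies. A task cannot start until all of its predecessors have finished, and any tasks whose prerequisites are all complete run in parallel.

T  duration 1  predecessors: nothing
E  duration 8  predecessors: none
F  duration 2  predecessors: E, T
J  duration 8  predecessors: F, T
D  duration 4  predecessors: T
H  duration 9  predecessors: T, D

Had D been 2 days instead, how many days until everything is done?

Baseline: E→F→J = 8+2+8 = 18 → 18 days.
D has 4 days of float (longest path through it is 14).
That remains the longest chain; total 18 days.

18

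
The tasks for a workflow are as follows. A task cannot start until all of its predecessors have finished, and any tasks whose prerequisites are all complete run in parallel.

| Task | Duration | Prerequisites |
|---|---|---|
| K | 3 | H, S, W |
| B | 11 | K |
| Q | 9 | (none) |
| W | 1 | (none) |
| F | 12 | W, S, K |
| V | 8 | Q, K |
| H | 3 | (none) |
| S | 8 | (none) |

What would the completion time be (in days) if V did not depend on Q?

23

Before: longest chain S→K→F = 8+3+12 = 23, finish 23.
Dropping Q→V doesn't change V's earliest start (11); another predecessor still binds.
New critical path: S→K→F = 8+3+12 = 23 ⇒ 23 days.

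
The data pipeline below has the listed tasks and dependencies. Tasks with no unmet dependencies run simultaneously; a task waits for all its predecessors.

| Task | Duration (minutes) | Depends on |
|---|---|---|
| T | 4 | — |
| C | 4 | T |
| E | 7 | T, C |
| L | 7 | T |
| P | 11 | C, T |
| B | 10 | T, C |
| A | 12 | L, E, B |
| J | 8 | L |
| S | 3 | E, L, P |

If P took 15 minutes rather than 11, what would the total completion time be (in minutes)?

Critical path before the change: T→C→B→A = 4+4+10+12 = 30 giving 30 minutes.
P is off the critical path — its longest chain is 22 minutes, giving 8 of slack.
That remains the longest chain; total 30 minutes.

30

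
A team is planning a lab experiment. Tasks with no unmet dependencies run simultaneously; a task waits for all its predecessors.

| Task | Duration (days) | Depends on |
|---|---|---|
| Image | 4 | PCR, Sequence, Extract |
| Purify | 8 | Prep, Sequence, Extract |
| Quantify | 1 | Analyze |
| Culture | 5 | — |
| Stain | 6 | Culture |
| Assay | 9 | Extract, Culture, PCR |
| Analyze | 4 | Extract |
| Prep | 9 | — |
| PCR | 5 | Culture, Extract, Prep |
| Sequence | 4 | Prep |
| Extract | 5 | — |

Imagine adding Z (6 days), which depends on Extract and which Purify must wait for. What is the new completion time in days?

Originally the lab experiment takes 23 days.
With Z inserted, Purify now waits for max(Prep, Sequence, Extract, Z).
New critical path: Prep→PCR→Assay = 9+5+9 = 23 ⇒ 23 days.

23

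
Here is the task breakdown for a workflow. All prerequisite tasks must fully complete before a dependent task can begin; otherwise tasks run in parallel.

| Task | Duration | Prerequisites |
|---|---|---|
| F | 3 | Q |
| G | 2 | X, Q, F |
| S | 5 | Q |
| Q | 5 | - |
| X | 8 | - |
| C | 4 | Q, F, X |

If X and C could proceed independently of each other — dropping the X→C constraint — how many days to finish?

Original critical path: Q→F→C = 5+3+4 = 12 ⇒ 12 days.
Dropping X→C doesn't change C's earliest start (8); another predecessor still binds.
After: Q→F→C = 5+3+4 = 12 → 12 days.

12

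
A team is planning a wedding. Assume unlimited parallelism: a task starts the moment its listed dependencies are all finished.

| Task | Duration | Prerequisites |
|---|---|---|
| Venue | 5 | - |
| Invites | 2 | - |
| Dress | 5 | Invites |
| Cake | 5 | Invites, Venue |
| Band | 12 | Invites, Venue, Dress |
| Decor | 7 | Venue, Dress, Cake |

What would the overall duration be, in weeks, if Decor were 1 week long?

Critical path before the change: Invites→Dress→Band = 2+5+12 = 19 giving 19 weeks.
Decor is off the critical path — its longest chain is 17 weeks, giving 2 of slack.
No other chain overtakes it, so the finish is 19 weeks.

19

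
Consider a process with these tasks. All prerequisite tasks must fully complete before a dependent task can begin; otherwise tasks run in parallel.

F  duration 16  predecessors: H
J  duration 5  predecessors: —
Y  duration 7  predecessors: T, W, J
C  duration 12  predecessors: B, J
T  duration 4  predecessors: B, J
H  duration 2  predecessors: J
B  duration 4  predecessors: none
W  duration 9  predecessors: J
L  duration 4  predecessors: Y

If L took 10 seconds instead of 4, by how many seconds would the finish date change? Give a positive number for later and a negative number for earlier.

Baseline: J→W→Y→L = 5+9+7+4 = 25 → 25 seconds.
L lies on that path, so at 10 seconds the path becomes 31 seconds.
That remains the longest chain; total 31 seconds.
Change in finish: 31 − 25 = +6 seconds.

6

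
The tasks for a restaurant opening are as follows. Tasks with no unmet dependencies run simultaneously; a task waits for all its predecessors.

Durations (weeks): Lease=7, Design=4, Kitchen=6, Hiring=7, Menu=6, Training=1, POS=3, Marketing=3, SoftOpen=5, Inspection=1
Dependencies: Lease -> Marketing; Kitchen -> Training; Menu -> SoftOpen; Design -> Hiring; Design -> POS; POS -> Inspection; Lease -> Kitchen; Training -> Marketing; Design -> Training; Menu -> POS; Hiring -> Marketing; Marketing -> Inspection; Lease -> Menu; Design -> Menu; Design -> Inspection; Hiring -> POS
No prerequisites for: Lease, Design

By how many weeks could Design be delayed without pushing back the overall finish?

3

Critical path: Lease→Kitchen→Training→Marketing→Inspection = 7+6+1+3+1 = 18, so the finish is 18 weeks.
The longest chain containing Design totals 15 weeks.
So Design can slip 7 − 4 = 3 weeks.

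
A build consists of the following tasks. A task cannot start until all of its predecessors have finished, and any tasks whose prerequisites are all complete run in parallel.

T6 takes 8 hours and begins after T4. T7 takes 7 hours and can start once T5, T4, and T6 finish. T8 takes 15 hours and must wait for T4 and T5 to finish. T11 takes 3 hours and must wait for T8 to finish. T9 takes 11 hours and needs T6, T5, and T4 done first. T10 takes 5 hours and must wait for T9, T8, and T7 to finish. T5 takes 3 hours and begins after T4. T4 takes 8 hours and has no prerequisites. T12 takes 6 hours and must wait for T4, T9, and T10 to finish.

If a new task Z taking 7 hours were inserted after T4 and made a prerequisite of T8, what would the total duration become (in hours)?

Originally the plan takes 38 hours.
With Z inserted, T8 now waits for max(T4, T5, Z).
New critical path: T4→Z→T8→T10→T12 = 8+7+15+5+6 = 41 ⇒ 41 hours.

41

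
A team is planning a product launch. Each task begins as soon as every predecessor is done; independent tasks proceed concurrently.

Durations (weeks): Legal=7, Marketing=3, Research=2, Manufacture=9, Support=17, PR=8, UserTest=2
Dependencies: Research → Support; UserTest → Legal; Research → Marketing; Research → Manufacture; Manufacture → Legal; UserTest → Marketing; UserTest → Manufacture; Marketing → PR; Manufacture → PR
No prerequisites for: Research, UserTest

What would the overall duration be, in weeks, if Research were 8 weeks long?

25

Baseline: Research→Manufacture→PR = 2+9+8 = 19 → 19 weeks.
Research lies on that path, so at 8 weeks the path becomes 25 weeks.
No other chain overtakes it, so the finish is 25 weeks.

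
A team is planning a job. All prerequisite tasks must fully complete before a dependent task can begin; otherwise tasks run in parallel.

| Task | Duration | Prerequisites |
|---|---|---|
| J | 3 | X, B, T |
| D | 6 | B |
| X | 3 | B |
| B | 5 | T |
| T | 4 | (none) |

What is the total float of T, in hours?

0

The longest chain is T→B→X→J = 4+5+3+3 = 15; overall finish 15 hours.
T finishes as early as 4 and must finish by 4.
Float = 15 − 15 = 0.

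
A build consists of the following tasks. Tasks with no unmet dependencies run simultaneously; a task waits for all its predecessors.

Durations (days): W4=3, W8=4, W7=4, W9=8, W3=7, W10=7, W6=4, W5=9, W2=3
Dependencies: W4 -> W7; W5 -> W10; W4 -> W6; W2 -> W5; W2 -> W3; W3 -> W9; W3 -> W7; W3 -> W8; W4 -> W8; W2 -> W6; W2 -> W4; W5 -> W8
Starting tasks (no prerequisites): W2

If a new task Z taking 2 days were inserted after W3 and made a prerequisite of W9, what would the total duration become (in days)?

Originally the build takes 19 days.
With Z inserted, W9 now waits for max(W3, Z).
New critical path: W2→W3→Z→W9 = 3+7+2+8 = 20 ⇒ 20 days.

20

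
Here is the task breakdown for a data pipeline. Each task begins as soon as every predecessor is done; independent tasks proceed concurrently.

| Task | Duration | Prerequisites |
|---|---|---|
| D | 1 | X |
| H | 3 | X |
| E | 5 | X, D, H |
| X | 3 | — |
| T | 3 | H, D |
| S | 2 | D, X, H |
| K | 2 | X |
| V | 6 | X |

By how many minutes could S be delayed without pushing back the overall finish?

3

X→H→E = 3+3+5 = 11 sets the makespan at 11 minutes.
S finishes as early as 8 and must finish by 11.
Float = 11 − 8 = 3.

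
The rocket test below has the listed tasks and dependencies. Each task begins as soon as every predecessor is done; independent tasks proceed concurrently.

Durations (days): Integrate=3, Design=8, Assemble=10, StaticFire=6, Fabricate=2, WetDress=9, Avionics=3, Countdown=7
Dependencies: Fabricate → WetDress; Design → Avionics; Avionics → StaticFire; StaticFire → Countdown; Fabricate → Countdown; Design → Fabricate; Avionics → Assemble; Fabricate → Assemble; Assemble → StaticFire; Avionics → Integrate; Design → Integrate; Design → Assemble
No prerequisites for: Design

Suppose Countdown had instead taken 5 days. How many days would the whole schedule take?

32

Baseline: Design→Avionics→Assemble→StaticFire→Countdown = 8+3+10+6+7 = 34 → 34 days.
Since Countdown is critical, the -2 change carries straight to that chain (now 32 days).
No other chain overtakes it, so the finish is 32 days.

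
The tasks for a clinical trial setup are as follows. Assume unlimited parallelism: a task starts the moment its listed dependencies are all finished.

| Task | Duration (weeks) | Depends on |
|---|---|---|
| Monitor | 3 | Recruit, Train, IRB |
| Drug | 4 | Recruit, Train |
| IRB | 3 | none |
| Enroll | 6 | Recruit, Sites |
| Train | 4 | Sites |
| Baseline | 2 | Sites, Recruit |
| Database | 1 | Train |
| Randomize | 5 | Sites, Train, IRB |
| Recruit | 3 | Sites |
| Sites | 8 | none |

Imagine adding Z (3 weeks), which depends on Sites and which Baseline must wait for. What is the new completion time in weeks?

17

Originally the schedule takes 17 weeks.
With Z inserted, Baseline now waits for max(Sites, Recruit, Z).
New critical path: Sites→Recruit→Enroll = 8+3+6 = 17 ⇒ 17 weeks.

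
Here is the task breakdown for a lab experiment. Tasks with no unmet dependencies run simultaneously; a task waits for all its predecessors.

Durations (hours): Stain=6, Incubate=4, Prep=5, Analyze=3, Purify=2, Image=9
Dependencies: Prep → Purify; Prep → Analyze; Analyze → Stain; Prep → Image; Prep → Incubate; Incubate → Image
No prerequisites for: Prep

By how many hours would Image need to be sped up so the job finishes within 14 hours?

4

Current finish: 18 hours; target: 14.
Image is on every critical path, so each hour cut from Image cuts the finish by one (this holds down to a finish of 14).
Need 18 − 14 = 4 hours off Image → Image becomes 5 hours, finish becomes 14.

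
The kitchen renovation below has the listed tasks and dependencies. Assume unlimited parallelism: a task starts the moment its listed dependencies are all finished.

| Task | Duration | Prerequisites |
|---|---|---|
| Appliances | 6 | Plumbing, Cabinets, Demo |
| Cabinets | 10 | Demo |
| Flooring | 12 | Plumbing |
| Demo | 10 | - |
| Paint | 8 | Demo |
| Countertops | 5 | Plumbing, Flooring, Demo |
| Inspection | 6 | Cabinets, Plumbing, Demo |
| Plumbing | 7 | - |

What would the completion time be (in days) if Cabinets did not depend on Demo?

With the dependency in place, Demo→Cabinets→Inspection = 10+10+6 = 26 sets the finish at 26 days.
Without Demo→Cabinets, Cabinets's earliest start moves from 10 to 0.
The longest chain is now Plumbing→Flooring→Countertops = 7+12+5 = 24, so the plan takes 24 days.

24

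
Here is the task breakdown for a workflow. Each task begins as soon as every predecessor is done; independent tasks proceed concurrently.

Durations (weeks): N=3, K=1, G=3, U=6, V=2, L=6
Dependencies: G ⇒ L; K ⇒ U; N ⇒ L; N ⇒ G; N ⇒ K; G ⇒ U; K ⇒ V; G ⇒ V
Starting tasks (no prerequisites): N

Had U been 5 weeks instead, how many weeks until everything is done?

Critical path before the change: N→G→U = 3+3+6 = 12 giving 12 weeks.
U is on the critical path; changing it to 5 makes that path 11 weeks.
Now N→G→L = 3+3+6 = 12 is longest, so the finish becomes 12 weeks.

12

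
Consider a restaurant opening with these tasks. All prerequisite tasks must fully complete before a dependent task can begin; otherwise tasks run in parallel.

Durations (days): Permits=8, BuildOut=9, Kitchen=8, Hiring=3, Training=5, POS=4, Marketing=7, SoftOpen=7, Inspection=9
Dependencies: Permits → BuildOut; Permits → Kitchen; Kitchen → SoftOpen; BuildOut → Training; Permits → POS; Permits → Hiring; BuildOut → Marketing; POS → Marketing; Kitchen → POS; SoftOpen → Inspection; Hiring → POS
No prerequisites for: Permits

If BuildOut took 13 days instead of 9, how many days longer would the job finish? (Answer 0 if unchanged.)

Actual critical path: Permits→Kitchen→SoftOpen→Inspection = 8+8+7+9 = 32 ⇒ 32 days.
The longest path through BuildOut is only 24 days, so BuildOut has float 8.
No other chain overtakes it, so the finish is 32 days.
Change in finish: 32 − 32 = +0 days.

0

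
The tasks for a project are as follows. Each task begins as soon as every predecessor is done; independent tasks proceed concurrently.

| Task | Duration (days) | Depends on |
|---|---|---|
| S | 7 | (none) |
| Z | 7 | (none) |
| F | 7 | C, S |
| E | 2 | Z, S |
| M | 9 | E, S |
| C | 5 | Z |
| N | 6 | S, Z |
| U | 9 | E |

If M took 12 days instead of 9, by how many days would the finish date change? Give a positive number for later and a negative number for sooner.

2

The binding path is Z→C→F = 7+5+7 = 19; finish at 19 days.
The longest path through M is only 18 days, so M has float 1.
New critical path: S→E→M = 7+2+12 = 21 ⇒ 21 days.
Change in finish: 21 − 19 = +2 days.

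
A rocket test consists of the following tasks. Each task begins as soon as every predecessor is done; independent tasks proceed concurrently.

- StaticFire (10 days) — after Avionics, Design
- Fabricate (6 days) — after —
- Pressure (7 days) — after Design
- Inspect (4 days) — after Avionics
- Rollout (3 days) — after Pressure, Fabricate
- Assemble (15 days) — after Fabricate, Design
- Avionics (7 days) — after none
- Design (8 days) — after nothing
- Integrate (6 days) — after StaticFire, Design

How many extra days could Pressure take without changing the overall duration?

6

Critical path: Design→StaticFire→Integrate = 8+10+6 = 24, so the finish is 24 days.
Pressure finishes as early as 15 and must finish by 21.
Float = 24 − 18 = 6.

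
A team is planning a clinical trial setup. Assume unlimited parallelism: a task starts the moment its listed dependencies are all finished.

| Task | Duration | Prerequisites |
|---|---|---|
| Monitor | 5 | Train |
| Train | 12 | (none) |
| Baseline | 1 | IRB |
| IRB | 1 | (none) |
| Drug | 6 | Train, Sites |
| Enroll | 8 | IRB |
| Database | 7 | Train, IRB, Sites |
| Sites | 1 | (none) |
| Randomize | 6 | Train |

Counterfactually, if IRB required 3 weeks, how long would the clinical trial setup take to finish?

19

Actual critical path: Train→Database = 12+7 = 19 ⇒ 19 weeks.
IRB is off the critical path — its longest chain is 9 weeks, giving 10 of slack.
No other chain overtakes it, so the finish is 19 weeks.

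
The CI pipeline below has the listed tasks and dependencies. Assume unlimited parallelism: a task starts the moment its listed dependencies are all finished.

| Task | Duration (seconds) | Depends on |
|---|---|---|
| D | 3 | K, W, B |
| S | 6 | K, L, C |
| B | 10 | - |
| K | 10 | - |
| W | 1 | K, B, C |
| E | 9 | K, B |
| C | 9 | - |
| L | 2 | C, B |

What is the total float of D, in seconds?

The longest chain is K→E = 10+9 = 19; overall finish 19 seconds.
Longest path through D: 14 seconds (earliest finish 14, latest finish 19).
So D can slip 19 − 14 = 5 seconds.

5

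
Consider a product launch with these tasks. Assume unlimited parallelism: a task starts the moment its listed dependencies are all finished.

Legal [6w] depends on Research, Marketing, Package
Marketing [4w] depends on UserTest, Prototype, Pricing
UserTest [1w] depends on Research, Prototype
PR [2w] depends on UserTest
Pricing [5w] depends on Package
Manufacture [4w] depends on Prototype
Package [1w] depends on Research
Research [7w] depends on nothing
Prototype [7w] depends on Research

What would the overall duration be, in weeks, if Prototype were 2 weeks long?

23

As given, the longest chain is Research→Prototype→UserTest→Marketing→Legal = 7+7+1+4+6 = 25, so the finish is 25 weeks.
Prototype lies on that path, so at 2 weeks the path becomes 20 weeks.
The binding chain switches to Research→Package→Pricing→Marketing→Legal = 7+1+5+4+6 = 23; finish 23 weeks.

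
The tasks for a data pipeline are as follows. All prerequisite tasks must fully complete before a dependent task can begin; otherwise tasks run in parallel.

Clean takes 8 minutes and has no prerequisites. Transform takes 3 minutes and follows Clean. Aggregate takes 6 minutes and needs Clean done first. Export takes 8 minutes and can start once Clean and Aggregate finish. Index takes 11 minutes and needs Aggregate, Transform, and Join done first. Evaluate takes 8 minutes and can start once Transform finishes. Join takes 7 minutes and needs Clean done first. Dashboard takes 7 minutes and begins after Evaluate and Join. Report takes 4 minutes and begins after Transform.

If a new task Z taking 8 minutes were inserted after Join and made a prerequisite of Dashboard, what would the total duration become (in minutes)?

30

Originally the schedule takes 26 minutes.
With Z inserted, Dashboard now waits for max(Evaluate, Join, Z).
New critical path: Clean→Join→Z→Dashboard = 8+7+8+7 = 30 ⇒ 30 minutes.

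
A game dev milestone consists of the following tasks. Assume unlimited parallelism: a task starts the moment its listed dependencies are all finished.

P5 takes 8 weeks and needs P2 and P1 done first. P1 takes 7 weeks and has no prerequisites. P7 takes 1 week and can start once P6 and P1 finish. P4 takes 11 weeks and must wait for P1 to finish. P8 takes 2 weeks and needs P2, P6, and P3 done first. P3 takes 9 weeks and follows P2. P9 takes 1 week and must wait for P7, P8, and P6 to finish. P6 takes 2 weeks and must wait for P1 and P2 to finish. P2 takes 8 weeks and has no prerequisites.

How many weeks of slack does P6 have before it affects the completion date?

7

The longest chain is P2→P3→P8→P9 = 8+9+2+1 = 20; overall finish 20 weeks.
Longest path through P6: 13 weeks (earliest finish 10, latest finish 17).
Slack of P6 = 15 − 8 = 7 weeks.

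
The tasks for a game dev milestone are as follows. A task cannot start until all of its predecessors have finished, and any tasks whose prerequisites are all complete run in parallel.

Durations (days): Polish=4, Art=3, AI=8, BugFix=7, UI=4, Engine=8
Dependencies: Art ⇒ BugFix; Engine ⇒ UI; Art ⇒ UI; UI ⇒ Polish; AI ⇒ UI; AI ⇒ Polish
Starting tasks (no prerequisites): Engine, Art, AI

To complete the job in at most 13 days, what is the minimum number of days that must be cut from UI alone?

Current finish: 16 days; target: 13.
UI is on every critical path, so each day cut from UI cuts the finish by one (this holds down to a finish of 13).
Need 16 − 13 = 3 days off UI → UI becomes 1 day, finish becomes 13.

3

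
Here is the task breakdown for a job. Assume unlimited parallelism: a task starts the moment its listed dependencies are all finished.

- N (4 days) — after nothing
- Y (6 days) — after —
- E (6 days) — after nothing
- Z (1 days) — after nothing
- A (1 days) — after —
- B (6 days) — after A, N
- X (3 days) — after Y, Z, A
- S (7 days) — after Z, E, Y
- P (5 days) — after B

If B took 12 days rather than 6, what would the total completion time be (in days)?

Critical path before the change: N→B→P = 4+6+5 = 15 giving 15 days.
B lies on that path, so at 12 days the path becomes 21 days.
No other chain overtakes it, so the finish is 21 days.

21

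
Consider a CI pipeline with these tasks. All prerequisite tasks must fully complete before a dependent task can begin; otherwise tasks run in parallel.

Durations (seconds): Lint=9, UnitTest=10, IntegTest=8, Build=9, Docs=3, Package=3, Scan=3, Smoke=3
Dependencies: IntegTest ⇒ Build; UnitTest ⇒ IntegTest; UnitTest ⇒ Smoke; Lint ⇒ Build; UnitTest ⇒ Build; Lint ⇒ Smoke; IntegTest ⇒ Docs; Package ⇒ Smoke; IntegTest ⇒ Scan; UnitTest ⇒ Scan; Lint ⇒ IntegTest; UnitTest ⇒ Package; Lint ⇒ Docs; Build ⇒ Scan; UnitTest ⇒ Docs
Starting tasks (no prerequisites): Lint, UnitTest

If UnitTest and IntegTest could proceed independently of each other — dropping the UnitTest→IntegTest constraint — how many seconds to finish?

29

With the dependency in place, UnitTest→IntegTest→Build→Scan = 10+8+9+3 = 30 sets the finish at 30 seconds.
Without UnitTest→IntegTest, IntegTest's earliest start moves from 10 to 9.
New critical path: Lint→IntegTest→Build→Scan = 9+8+9+3 = 29 ⇒ 29 seconds.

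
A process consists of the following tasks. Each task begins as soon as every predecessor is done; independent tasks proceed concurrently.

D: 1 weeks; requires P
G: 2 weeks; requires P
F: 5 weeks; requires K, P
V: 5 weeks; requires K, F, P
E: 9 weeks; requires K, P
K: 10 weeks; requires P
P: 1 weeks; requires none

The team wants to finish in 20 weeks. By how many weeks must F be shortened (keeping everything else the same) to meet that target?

Current finish: 21 weeks; target: 20.
F is on every critical path, so each week cut from F cuts the finish by one (this holds down to a finish of 20).
Need 21 − 20 = 1 week off F → F becomes 4 weeks, finish becomes 20.

1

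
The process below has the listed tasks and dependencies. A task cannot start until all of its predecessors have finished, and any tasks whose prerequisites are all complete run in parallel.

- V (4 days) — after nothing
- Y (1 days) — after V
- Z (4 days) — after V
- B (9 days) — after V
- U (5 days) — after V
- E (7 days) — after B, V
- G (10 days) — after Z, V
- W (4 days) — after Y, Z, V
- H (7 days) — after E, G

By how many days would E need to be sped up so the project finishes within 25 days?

Current finish: 27 days; target: 25.
E is on every critical path, so each day cut from E cuts the finish by one (this holds down to a finish of 25).
Need 27 − 25 = 2 days off E → E becomes 5 days, finish becomes 25.

2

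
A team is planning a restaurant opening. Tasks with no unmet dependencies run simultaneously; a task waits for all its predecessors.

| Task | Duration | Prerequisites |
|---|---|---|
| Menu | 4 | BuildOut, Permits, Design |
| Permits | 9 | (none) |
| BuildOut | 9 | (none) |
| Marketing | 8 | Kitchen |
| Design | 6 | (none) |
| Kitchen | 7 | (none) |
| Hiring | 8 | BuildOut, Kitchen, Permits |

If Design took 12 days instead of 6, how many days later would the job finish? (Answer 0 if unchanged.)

As given, the longest chain is Permits→Hiring = 9+8 = 17, so the finish is 17 days.
Design is off the critical path — its longest chain is 10 days, giving 7 of slack.
The critical path is still Permits→Hiring; finish is now 17 days.
Change in finish: 17 − 17 = +0 days.

0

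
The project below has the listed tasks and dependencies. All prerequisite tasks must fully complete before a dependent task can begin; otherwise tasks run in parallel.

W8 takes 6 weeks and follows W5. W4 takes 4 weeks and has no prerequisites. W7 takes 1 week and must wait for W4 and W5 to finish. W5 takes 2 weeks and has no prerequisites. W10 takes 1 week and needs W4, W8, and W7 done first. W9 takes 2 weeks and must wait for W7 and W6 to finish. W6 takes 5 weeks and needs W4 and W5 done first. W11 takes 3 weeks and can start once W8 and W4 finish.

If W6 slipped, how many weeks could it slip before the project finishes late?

Critical path: W4→W6→W9 = 4+5+2 = 11, so the finish is 11 weeks.
The longest chain containing W6 totals 11 weeks.
So W6 can slip 9 − 9 = 0 weeks.

0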